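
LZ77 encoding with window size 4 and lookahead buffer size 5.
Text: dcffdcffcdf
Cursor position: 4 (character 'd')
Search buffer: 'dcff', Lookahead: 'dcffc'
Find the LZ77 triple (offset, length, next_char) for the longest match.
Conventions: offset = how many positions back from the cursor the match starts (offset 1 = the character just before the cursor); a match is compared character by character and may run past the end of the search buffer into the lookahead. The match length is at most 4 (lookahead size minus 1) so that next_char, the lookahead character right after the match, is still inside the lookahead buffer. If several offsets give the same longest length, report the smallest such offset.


Try each offset into the search buffer:
  offset=1 (pos 3, char 'f'): match length 0
  offset=2 (pos 2, char 'f'): match length 0
  offset=3 (pos 1, char 'c'): match length 0
  offset=4 (pos 0, char 'd'): match length 4
Longest match has length 4 at offset 4.
next_char = character at position 4 + 4 = 8 -> 'c'

Best match: offset=4, length=4 (matching 'dcff' starting at position 0)
LZ77 triple: (4, 4, 'c')


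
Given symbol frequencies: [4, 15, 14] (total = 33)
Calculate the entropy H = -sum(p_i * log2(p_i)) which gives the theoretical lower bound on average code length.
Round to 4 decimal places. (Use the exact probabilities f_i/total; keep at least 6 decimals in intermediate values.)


Per-symbol terms -p_i * log2(p_i) with p_i = f_i/33:
  p = 4/33 = 0.121212: log2(p) = -3.044394, -p*log2(p) = 0.369017
  p = 15/33 = 0.454545: log2(p) = -1.137504, -p*log2(p) = 0.517047
  p = 14/33 = 0.424242: log2(p) = -1.237039, -p*log2(p) = 0.524805
H = 0.369017 + 0.517047 + 0.524805 = 1.410869

H = 1.4109 bits/symbol


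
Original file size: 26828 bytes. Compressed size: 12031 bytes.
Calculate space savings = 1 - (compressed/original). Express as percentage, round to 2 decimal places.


ratio = compressed/original = 12031/26828 = 0.448449
savings = 1 - ratio = 1 - 0.448449 = 0.551551
as a percentage: 0.551551 * 100 = 55.16%

Space savings = 1 - 12031/26828 = 55.16%


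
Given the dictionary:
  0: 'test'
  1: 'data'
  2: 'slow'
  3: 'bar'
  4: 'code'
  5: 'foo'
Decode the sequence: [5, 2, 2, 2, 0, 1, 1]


Look up each index in the dictionary:
  5 -> 'foo'
  2 -> 'slow'
  2 -> 'slow'
  2 -> 'slow'
  0 -> 'test'
  1 -> 'data'
  1 -> 'data'

Decoded: "foo slow slow slow test data data"


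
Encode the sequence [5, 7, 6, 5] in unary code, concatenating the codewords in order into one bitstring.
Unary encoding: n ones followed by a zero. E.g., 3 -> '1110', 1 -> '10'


Encode each number as n ones followed by a terminating 0:
  5 -> 111110 (6 bits)
  7 -> 11111110 (8 bits)
  6 -> 1111110 (7 bits)
  5 -> 111110 (6 bits)
Total length = 6 + 8 + 7 + 6 = 27 bits.

Unary([5, 7, 6, 5]) = 111110111111101111110111110 (27 bits)


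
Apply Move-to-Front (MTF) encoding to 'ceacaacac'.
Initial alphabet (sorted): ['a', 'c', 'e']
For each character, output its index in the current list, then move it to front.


MTF encoding:
'c': index 1 in ['a', 'c', 'e'] -> ['c', 'a', 'e']
'e': index 2 in ['c', 'a', 'e'] -> ['e', 'c', 'a']
'a': index 2 in ['e', 'c', 'a'] -> ['a', 'e', 'c']
'c': index 2 in ['a', 'e', 'c'] -> ['c', 'a', 'e']
'a': index 1 in ['c', 'a', 'e'] -> ['a', 'c', 'e']
'a': index 0 in ['a', 'c', 'e'] -> ['a', 'c', 'e']
'c': index 1 in ['a', 'c', 'e'] -> ['c', 'a', 'e']
'a': index 1 in ['c', 'a', 'e'] -> ['a', 'c', 'e']
'c': index 1 in ['a', 'c', 'e'] -> ['c', 'a', 'e']


Output: [1, 2, 2, 2, 1, 0, 1, 1, 1]


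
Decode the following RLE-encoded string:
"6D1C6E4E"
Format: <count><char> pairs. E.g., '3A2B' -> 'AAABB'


Expanding each <count><char> pair:
  6D -> 'DDDDDD'
  1C -> 'C'
  6E -> 'EEEEEE'
  4E -> 'EEEE'

Decoded = DDDDDDCEEEEEEEEEE


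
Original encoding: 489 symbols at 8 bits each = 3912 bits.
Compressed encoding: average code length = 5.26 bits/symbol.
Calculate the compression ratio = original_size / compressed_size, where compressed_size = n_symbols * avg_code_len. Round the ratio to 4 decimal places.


original_size = n_symbols * orig_bits = 489 * 8 = 3912 bits
compressed_size = n_symbols * avg_code_len = 489 * 5.26 = 2572.14 bits
ratio = original_size / compressed_size = 3912 / 2572.14 = 1.5209

Compression ratio = 1.5209


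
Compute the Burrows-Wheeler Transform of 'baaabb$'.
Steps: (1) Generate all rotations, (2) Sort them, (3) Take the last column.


Rotations (sorted):
  0: $baaabb -> last char: b
  1: aaabb$b -> last char: b
  2: aabb$ba -> last char: a
  3: abb$baa -> last char: a
  4: b$baaab -> last char: b
  5: baaabb$ -> last char: $
  6: bb$baaa -> last char: a


BWT = bbaab$a


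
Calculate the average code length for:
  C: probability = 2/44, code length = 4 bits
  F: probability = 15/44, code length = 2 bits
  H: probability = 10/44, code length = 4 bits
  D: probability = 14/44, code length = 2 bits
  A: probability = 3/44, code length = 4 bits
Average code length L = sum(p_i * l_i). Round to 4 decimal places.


Weighted contributions p_i * l_i:
  C: (2/44) * 4 = 8/44
  F: (15/44) * 2 = 30/44
  H: (10/44) * 4 = 40/44
  D: (14/44) * 2 = 28/44
  A: (3/44) * 4 = 12/44
Sum = (8 + 30 + 40 + 28 + 12)/44 = 118/44

L = 118/44 = 2.6818 bits/symbol


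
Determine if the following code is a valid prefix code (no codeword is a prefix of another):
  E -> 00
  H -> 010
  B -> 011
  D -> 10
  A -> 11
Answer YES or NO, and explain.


Checking each pair (does one codeword prefix another?):
  E='00' vs H='010': no prefix
  E='00' vs B='011': no prefix
  E='00' vs D='10': no prefix
  E='00' vs A='11': no prefix
  H='010' vs E='00': no prefix
  H='010' vs B='011': no prefix
  H='010' vs D='10': no prefix
  H='010' vs A='11': no prefix
  B='011' vs E='00': no prefix
  B='011' vs H='010': no prefix
  B='011' vs D='10': no prefix
  B='011' vs A='11': no prefix
  D='10' vs E='00': no prefix
  D='10' vs H='010': no prefix
  D='10' vs B='011': no prefix
  D='10' vs A='11': no prefix
  A='11' vs E='00': no prefix
  A='11' vs H='010': no prefix
  A='11' vs B='011': no prefix
  A='11' vs D='10': no prefix
No violation found over all pairs.

YES -- this is a valid prefix code. No codeword is a prefix of any other codeword.


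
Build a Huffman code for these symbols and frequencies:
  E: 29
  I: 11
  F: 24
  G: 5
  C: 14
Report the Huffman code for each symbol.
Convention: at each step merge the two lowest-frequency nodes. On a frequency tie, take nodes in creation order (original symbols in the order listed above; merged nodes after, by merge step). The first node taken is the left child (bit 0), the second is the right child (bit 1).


Huffman tree construction:
Step 1: Merge G(5) + I(11) = 16
Step 2: Merge C(14) + (G+I)(16) = 30
Step 3: Merge F(24) + E(29) = 53
Step 4: Merge (C+(G+I))(30) + (F+E)(53) = 83
Read each symbol's code off the tree from the root (left child = 0, right child = 1).

Codes:
  E: 11 (length 2)
  I: 011 (length 3)
  F: 10 (length 2)
  G: 010 (length 3)
  C: 00 (length 2)
Average code length: 182/83 = 2.1928 bits/symbol


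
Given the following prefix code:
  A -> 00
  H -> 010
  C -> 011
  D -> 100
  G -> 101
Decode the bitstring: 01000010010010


Decoding step by step:
Bits 010 -> H
Bits 00 -> A
Bits 010 -> H
Bits 010 -> H
Bits 010 -> H


Decoded message: HAHHH


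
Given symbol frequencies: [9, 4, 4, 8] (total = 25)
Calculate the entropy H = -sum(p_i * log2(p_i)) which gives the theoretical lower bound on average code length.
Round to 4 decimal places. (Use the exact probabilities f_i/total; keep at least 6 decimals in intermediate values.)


Per-symbol terms -p_i * log2(p_i) with p_i = f_i/25:
  p = 9/25 = 0.360000: log2(p) = -1.473931, -p*log2(p) = 0.530615
  p = 4/25 = 0.160000: log2(p) = -2.643856, -p*log2(p) = 0.423017
  p = 4/25 = 0.160000: log2(p) = -2.643856, -p*log2(p) = 0.423017
  p = 8/25 = 0.320000: log2(p) = -1.643856, -p*log2(p) = 0.526034
H = 0.530615 + 0.423017 + 0.423017 + 0.526034 = 1.902683

H = 1.9027 bits/symbol


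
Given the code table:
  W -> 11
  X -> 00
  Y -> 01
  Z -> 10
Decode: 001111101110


Decoding:
00 -> X
11 -> W
11 -> W
10 -> Z
11 -> W
10 -> Z


Result: XWWZWZ


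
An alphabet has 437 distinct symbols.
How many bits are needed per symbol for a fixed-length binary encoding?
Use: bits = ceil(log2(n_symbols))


log2(437) = 8.7715
Bracket: 2^8 = 256 < 437 <= 2^9 = 512
So ceil(log2(437)) = 9

bits = ceil(log2(437)) = ceil(8.7715) = 9 bits


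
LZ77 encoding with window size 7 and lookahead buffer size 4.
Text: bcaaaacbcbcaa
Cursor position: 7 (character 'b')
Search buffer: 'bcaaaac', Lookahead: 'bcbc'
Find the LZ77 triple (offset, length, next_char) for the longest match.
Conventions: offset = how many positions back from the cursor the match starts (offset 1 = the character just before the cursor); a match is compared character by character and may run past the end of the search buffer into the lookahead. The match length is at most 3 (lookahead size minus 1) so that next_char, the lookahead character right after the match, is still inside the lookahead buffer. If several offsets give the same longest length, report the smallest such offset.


Try each offset into the search buffer:
  offset=1 (pos 6, char 'c'): match length 0
  offset=2 (pos 5, char 'a'): match length 0
  offset=3 (pos 4, char 'a'): match length 0
  offset=4 (pos 3, char 'a'): match length 0
  offset=5 (pos 2, char 'a'): match length 0
  offset=6 (pos 1, char 'c'): match length 0
  offset=7 (pos 0, char 'b'): match length 2
Longest match has length 2 at offset 7.
next_char = character at position 7 + 2 = 9 -> 'b'

Best match: offset=7, length=2 (matching 'bc' starting at position 0)
LZ77 triple: (7, 2, 'b')


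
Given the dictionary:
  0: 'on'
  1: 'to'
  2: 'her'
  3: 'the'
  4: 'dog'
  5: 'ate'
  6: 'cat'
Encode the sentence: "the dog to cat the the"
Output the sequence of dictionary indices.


Look up each word in the dictionary:
  'the' -> 3
  'dog' -> 4
  'to' -> 1
  'cat' -> 6
  'the' -> 3
  'the' -> 3

Encoded: [3, 4, 1, 6, 3, 3]


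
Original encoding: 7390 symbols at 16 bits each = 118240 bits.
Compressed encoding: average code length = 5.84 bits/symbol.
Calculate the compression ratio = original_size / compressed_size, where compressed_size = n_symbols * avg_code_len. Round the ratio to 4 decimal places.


original_size = n_symbols * orig_bits = 7390 * 16 = 118240 bits
compressed_size = n_symbols * avg_code_len = 7390 * 5.84 = 43157.6 bits
ratio = original_size / compressed_size = 118240 / 43157.6 = 2.7397

Compression ratio = 2.7397


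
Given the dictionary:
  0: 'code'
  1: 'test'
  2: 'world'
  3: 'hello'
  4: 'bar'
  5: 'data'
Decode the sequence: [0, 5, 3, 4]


Look up each index in the dictionary:
  0 -> 'code'
  5 -> 'data'
  3 -> 'hello'
  4 -> 'bar'

Decoded: "code data hello bar"


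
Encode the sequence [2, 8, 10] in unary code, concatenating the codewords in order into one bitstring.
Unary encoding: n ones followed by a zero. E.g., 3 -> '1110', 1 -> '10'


Encode each number as n ones followed by a terminating 0:
  2 -> 110 (3 bits)
  8 -> 111111110 (9 bits)
  10 -> 11111111110 (11 bits)
Total length = 3 + 9 + 11 = 23 bits.

Unary([2, 8, 10]) = 11011111111011111111110 (23 bits)


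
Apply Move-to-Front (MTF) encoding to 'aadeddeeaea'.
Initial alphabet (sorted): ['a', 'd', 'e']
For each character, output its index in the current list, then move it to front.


MTF encoding:
'a': index 0 in ['a', 'd', 'e'] -> ['a', 'd', 'e']
'a': index 0 in ['a', 'd', 'e'] -> ['a', 'd', 'e']
'd': index 1 in ['a', 'd', 'e'] -> ['d', 'a', 'e']
'e': index 2 in ['d', 'a', 'e'] -> ['e', 'd', 'a']
'd': index 1 in ['e', 'd', 'a'] -> ['d', 'e', 'a']
'd': index 0 in ['d', 'e', 'a'] -> ['d', 'e', 'a']
'e': index 1 in ['d', 'e', 'a'] -> ['e', 'd', 'a']
'e': index 0 in ['e', 'd', 'a'] -> ['e', 'd', 'a']
'a': index 2 in ['e', 'd', 'a'] -> ['a', 'e', 'd']
'e': index 1 in ['a', 'e', 'd'] -> ['e', 'a', 'd']
'a': index 1 in ['e', 'a', 'd'] -> ['a', 'e', 'd']


Output: [0, 0, 1, 2, 1, 0, 1, 0, 2, 1, 1]


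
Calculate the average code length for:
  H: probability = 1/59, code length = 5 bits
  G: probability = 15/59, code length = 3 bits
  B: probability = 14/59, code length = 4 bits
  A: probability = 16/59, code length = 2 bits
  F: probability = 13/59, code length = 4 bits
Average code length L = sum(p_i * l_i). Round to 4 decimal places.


Weighted contributions p_i * l_i:
  H: (1/59) * 5 = 5/59
  G: (15/59) * 3 = 45/59
  B: (14/59) * 4 = 56/59
  A: (16/59) * 2 = 32/59
  F: (13/59) * 4 = 52/59
Sum = (5 + 45 + 56 + 32 + 52)/59 = 190/59

L = 190/59 = 3.2203 bits/symbol


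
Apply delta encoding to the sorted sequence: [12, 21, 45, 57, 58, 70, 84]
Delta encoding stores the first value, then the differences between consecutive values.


First value: 12
Deltas:
  21 - 12 = 9
  45 - 21 = 24
  57 - 45 = 12
  58 - 57 = 1
  70 - 58 = 12
  84 - 70 = 14


Delta encoded: [12, 9, 24, 12, 1, 12, 14]


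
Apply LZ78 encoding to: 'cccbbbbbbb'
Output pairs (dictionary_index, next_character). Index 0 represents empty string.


LZ78 encoding steps:
Dictionary: {0: ''}
Step 1: w='' (idx 0), next='c' -> output (0, 'c'), add 'c' as idx 1
Step 2: w='c' (idx 1), next='c' -> output (1, 'c'), add 'cc' as idx 2
Step 3: w='' (idx 0), next='b' -> output (0, 'b'), add 'b' as idx 3
Step 4: w='b' (idx 3), next='b' -> output (3, 'b'), add 'bb' as idx 4
Step 5: w='bb' (idx 4), next='b' -> output (4, 'b'), add 'bbb' as idx 5
Step 6: w='b' (idx 3), end of input -> output (3, '')


Encoded: [(0, 'c'), (1, 'c'), (0, 'b'), (3, 'b'), (4, 'b'), (3, '')]


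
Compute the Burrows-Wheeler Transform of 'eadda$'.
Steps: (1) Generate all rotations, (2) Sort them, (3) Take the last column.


Rotations (sorted):
  0: $eadda -> last char: a
  1: a$eadd -> last char: d
  2: adda$e -> last char: e
  3: da$ead -> last char: d
  4: dda$ea -> last char: a
  5: eadda$ -> last char: $


BWT = adeda$


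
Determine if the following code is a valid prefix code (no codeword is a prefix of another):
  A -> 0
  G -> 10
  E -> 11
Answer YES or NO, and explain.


Checking each pair (does one codeword prefix another?):
  A='0' vs G='10': no prefix
  A='0' vs E='11': no prefix
  G='10' vs A='0': no prefix
  G='10' vs E='11': no prefix
  E='11' vs A='0': no prefix
  E='11' vs G='10': no prefix
No violation found over all pairs.

YES -- this is a valid prefix code. No codeword is a prefix of any other codeword.


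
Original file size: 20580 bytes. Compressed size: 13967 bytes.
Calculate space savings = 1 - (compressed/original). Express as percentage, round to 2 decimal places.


ratio = compressed/original = 13967/20580 = 0.678669
savings = 1 - ratio = 1 - 0.678669 = 0.321331
as a percentage: 0.321331 * 100 = 32.13%

Space savings = 1 - 13967/20580 = 32.13%


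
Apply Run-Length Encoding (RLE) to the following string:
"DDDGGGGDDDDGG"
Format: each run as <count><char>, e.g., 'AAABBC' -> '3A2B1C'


Scanning runs left to right:
  i=0: run of 'D' x 3 -> '3D'
  i=3: run of 'G' x 4 -> '4G'
  i=7: run of 'D' x 4 -> '4D'
  i=11: run of 'G' x 2 -> '2G'

RLE = 3D4G4D2G


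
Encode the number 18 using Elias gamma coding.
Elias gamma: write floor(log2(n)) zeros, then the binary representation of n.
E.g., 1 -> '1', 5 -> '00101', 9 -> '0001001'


num_bits = floor(log2(18)) + 1 = 5
leading_zeros = num_bits - 1 = 4
binary(18) = 10010

Elias gamma(18) = '0000' + '10010' = 000010010 (9 bits)


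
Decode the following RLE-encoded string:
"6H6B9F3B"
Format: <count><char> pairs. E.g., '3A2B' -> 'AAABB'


Expanding each <count><char> pair:
  6H -> 'HHHHHH'
  6B -> 'BBBBBB'
  9F -> 'FFFFFFFFF'
  3B -> 'BBB'

Decoded = HHHHHHBBBBBBFFFFFFFFFBBB


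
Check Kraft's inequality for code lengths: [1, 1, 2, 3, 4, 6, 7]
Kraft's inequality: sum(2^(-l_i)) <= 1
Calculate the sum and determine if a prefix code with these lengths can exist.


Sum = 2^(-1) + 2^(-1) + 2^(-2) + 2^(-3) + 2^(-4) + 2^(-6) + 2^(-7)
    = 0.5 + 0.5 + 0.25 + 0.125 + 0.0625 + 0.015625 + 0.0078125
    = 187/128 = 1.4609375
Since 1.4609375 > 1, Kraft's inequality is NOT satisfied.
A prefix code with these lengths CANNOT exist.

Kraft sum = 1.4609375. Not satisfied.


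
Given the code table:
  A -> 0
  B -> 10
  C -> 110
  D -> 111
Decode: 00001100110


Decoding:
0 -> A
0 -> A
0 -> A
0 -> A
110 -> C
0 -> A
110 -> C


Result: AAAACAC


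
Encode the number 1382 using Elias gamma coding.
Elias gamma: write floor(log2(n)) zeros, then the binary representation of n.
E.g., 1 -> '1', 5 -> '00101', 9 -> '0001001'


num_bits = floor(log2(1382)) + 1 = 11
leading_zeros = num_bits - 1 = 10
binary(1382) = 10101100110

Elias gamma(1382) = '0000000000' + '10101100110' = 000000000010101100110 (21 bits)


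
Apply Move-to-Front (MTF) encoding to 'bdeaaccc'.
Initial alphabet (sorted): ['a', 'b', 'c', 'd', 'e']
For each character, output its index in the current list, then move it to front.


MTF encoding:
'b': index 1 in ['a', 'b', 'c', 'd', 'e'] -> ['b', 'a', 'c', 'd', 'e']
'd': index 3 in ['b', 'a', 'c', 'd', 'e'] -> ['d', 'b', 'a', 'c', 'e']
'e': index 4 in ['d', 'b', 'a', 'c', 'e'] -> ['e', 'd', 'b', 'a', 'c']
'a': index 3 in ['e', 'd', 'b', 'a', 'c'] -> ['a', 'e', 'd', 'b', 'c']
'a': index 0 in ['a', 'e', 'd', 'b', 'c'] -> ['a', 'e', 'd', 'b', 'c']
'c': index 4 in ['a', 'e', 'd', 'b', 'c'] -> ['c', 'a', 'e', 'd', 'b']
'c': index 0 in ['c', 'a', 'e', 'd', 'b'] -> ['c', 'a', 'e', 'd', 'b']
'c': index 0 in ['c', 'a', 'e', 'd', 'b'] -> ['c', 'a', 'e', 'd', 'b']


Output: [1, 3, 4, 3, 0, 4, 0, 0]


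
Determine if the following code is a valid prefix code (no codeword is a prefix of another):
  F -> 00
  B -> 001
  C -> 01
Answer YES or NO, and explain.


Checking each pair (does one codeword prefix another?):
  F='00' vs B='001': prefix -- VIOLATION

NO -- this is NOT a valid prefix code. F (00) is a prefix of B (001).


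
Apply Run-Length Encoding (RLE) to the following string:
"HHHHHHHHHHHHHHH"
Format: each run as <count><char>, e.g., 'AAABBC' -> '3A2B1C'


Scanning runs left to right:
  i=0: run of 'H' x 15 -> '15H'

RLE = 15H


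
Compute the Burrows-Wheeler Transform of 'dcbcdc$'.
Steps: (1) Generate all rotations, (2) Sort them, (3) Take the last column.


Rotations (sorted):
  0: $dcbcdc -> last char: c
  1: bcdc$dc -> last char: c
  2: c$dcbcd -> last char: d
  3: cbcdc$d -> last char: d
  4: cdc$dcb -> last char: b
  5: dc$dcbc -> last char: c
  6: dcbcdc$ -> last char: $


BWT = ccddbc$


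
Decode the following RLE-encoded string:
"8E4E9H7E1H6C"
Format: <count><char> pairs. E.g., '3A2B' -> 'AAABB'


Expanding each <count><char> pair:
  8E -> 'EEEEEEEE'
  4E -> 'EEEE'
  9H -> 'HHHHHHHHH'
  7E -> 'EEEEEEE'
  1H -> 'H'
  6C -> 'CCCCCC'

Decoded = EEEEEEEEEEEEHHHHHHHHHEEEEEEEHCCCCCC


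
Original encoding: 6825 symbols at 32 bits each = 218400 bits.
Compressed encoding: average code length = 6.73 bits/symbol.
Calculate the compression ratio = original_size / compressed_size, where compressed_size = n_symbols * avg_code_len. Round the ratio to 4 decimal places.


original_size = n_symbols * orig_bits = 6825 * 32 = 218400 bits
compressed_size = n_symbols * avg_code_len = 6825 * 6.73 = 45932.25 bits
ratio = original_size / compressed_size = 218400 / 45932.25 = 4.7548

Compression ratio = 4.7548


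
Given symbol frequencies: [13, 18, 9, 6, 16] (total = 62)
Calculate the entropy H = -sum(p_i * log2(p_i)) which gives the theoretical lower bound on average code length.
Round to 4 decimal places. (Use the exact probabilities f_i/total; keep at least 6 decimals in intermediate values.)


Per-symbol terms -p_i * log2(p_i) with p_i = f_i/62:
  p = 13/62 = 0.209677: log2(p) = -2.253757, -p*log2(p) = 0.472562
  p = 18/62 = 0.290323: log2(p) = -1.784271, -p*log2(p) = 0.518014
  p = 9/62 = 0.145161: log2(p) = -2.784271, -p*log2(p) = 0.404168
  p = 6/62 = 0.096774: log2(p) = -3.369234, -p*log2(p) = 0.326055
  p = 16/62 = 0.258065: log2(p) = -1.954196, -p*log2(p) = 0.504309
H = 0.472562 + 0.518014 + 0.404168 + 0.326055 + 0.504309 = 2.225108

H = 2.2251 bits/symbol


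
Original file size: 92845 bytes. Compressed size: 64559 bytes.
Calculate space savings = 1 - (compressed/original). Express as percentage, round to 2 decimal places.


ratio = compressed/original = 64559/92845 = 0.695342
savings = 1 - ratio = 1 - 0.695342 = 0.304658
as a percentage: 0.304658 * 100 = 30.47%

Space savings = 1 - 64559/92845 = 30.47%


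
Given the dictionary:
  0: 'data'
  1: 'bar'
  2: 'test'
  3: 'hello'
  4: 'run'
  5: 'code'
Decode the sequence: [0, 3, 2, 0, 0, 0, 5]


Look up each index in the dictionary:
  0 -> 'data'
  3 -> 'hello'
  2 -> 'test'
  0 -> 'data'
  0 -> 'data'
  0 -> 'data'
  5 -> 'code'

Decoded: "data hello test data data data code"


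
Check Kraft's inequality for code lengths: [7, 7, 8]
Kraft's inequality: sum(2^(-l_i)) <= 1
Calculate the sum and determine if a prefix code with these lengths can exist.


Sum = 2^(-7) + 2^(-7) + 2^(-8)
    = 0.0078125 + 0.0078125 + 0.00390625
    = 5/256 = 0.01953125
Since 0.01953125 <= 1, Kraft's inequality IS satisfied.
A prefix code with these lengths CAN exist.

Kraft sum = 0.01953125. Satisfied.


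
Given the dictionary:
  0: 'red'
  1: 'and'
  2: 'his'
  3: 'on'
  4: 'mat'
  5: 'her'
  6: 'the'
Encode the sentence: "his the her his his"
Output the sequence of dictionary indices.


Look up each word in the dictionary:
  'his' -> 2
  'the' -> 6
  'her' -> 5
  'his' -> 2
  'his' -> 2

Encoded: [2, 6, 5, 2, 2]


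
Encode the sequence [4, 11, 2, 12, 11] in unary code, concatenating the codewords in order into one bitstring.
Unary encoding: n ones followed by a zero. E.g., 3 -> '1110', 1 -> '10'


Encode each number as n ones followed by a terminating 0:
  4 -> 11110 (5 bits)
  11 -> 111111111110 (12 bits)
  2 -> 110 (3 bits)
  12 -> 1111111111110 (13 bits)
  11 -> 111111111110 (12 bits)
Total length = 5 + 12 + 3 + 13 + 12 = 45 bits.

Unary([4, 11, 2, 12, 11]) = 111101111111111101101111111111110111111111110 (45 bits)


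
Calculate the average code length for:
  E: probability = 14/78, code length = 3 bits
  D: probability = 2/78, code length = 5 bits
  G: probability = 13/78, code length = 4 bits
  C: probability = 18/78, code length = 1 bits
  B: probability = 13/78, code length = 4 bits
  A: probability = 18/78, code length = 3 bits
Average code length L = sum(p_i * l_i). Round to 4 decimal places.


Weighted contributions p_i * l_i:
  E: (14/78) * 3 = 42/78
  D: (2/78) * 5 = 10/78
  G: (13/78) * 4 = 52/78
  C: (18/78) * 1 = 18/78
  B: (13/78) * 4 = 52/78
  A: (18/78) * 3 = 54/78
Sum = (42 + 10 + 52 + 18 + 52 + 54)/78 = 228/78

L = 228/78 = 2.9231 bits/symbol


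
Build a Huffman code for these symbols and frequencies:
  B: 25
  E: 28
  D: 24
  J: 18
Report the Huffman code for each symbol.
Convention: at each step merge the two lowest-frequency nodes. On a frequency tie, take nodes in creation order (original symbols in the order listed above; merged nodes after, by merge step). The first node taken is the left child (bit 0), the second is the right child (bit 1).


Huffman tree construction:
Step 1: Merge J(18) + D(24) = 42
Step 2: Merge B(25) + E(28) = 53
Step 3: Merge (J+D)(42) + (B+E)(53) = 95
Read each symbol's code off the tree from the root (left child = 0, right child = 1).

Codes:
  B: 10 (length 2)
  E: 11 (length 2)
  D: 01 (length 2)
  J: 00 (length 2)
Average code length: 190/95 = 2.0000 bits/symbol


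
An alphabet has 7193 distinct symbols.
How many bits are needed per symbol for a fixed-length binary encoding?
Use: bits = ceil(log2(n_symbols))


log2(7193) = 12.8124
Bracket: 2^12 = 4096 < 7193 <= 2^13 = 8192
So ceil(log2(7193)) = 13

bits = ceil(log2(7193)) = ceil(12.8124) = 13 bits


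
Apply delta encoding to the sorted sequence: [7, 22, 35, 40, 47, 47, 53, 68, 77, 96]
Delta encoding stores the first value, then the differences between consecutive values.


First value: 7
Deltas:
  22 - 7 = 15
  35 - 22 = 13
  40 - 35 = 5
  47 - 40 = 7
  47 - 47 = 0
  53 - 47 = 6
  68 - 53 = 15
  77 - 68 = 9
  96 - 77 = 19


Delta encoded: [7, 15, 13, 5, 7, 0, 6, 15, 9, 19]


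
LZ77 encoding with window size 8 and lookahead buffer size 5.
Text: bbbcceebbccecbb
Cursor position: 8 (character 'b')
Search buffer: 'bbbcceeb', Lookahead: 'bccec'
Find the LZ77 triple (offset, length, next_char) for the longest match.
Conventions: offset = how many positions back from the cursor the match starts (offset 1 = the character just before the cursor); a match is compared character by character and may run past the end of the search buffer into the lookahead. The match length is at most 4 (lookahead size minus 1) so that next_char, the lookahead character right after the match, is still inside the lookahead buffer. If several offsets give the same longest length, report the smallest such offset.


Try each offset into the search buffer:
  offset=1 (pos 7, char 'b'): match length 1
  offset=2 (pos 6, char 'e'): match length 0
  offset=3 (pos 5, char 'e'): match length 0
  offset=4 (pos 4, char 'c'): match length 0
  offset=5 (pos 3, char 'c'): match length 0
  offset=6 (pos 2, char 'b'): match length 4
  offset=7 (pos 1, char 'b'): match length 1
  offset=8 (pos 0, char 'b'): match length 1
Longest match has length 4 at offset 6.
next_char = character at position 8 + 4 = 12 -> 'c'

Best match: offset=6, length=4 (matching 'bcce' starting at position 2)
LZ77 triple: (6, 4, 'c')


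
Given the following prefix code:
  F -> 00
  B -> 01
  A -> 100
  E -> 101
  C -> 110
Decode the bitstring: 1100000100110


Decoding step by step:
Bits 110 -> C
Bits 00 -> F
Bits 00 -> F
Bits 100 -> A
Bits 110 -> C


Decoded message: CFFAC


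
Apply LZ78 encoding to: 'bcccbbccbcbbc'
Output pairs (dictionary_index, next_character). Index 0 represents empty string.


LZ78 encoding steps:
Dictionary: {0: ''}
Step 1: w='' (idx 0), next='b' -> output (0, 'b'), add 'b' as idx 1
Step 2: w='' (idx 0), next='c' -> output (0, 'c'), add 'c' as idx 2
Step 3: w='c' (idx 2), next='c' -> output (2, 'c'), add 'cc' as idx 3
Step 4: w='b' (idx 1), next='b' -> output (1, 'b'), add 'bb' as idx 4
Step 5: w='cc' (idx 3), next='b' -> output (3, 'b'), add 'ccb' as idx 5
Step 6: w='c' (idx 2), next='b' -> output (2, 'b'), add 'cb' as idx 6
Step 7: w='b' (idx 1), next='c' -> output (1, 'c'), add 'bc' as idx 7


Encoded: [(0, 'b'), (0, 'c'), (2, 'c'), (1, 'b'), (3, 'b'), (2, 'b'), (1, 'c')]


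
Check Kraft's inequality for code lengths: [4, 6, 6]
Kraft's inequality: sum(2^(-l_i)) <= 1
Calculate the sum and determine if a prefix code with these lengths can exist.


Sum = 2^(-4) + 2^(-6) + 2^(-6)
    = 0.0625 + 0.015625 + 0.015625
    = 6/64 = 0.09375
Since 0.09375 <= 1, Kraft's inequality IS satisfied.
A prefix code with these lengths CAN exist.

Kraft sum = 0.09375. Satisfied.


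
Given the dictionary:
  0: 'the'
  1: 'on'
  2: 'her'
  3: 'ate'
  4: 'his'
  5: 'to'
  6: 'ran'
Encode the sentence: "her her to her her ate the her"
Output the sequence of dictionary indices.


Look up each word in the dictionary:
  'her' -> 2
  'her' -> 2
  'to' -> 5
  'her' -> 2
  'her' -> 2
  'ate' -> 3
  'the' -> 0
  'her' -> 2

Encoded: [2, 2, 5, 2, 2, 3, 0, 2]


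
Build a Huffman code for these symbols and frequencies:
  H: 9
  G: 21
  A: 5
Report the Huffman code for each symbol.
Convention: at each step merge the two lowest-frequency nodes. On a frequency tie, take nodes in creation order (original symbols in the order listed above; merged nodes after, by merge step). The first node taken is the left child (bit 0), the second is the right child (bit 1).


Huffman tree construction:
Step 1: Merge A(5) + H(9) = 14
Step 2: Merge (A+H)(14) + G(21) = 35
Read each symbol's code off the tree from the root (left child = 0, right child = 1).

Codes:
  H: 01 (length 2)
  G: 1 (length 1)
  A: 00 (length 2)
Average code length: 49/35 = 1.4000 bits/symbol


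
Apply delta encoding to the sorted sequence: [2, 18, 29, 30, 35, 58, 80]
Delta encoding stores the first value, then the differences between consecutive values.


First value: 2
Deltas:
  18 - 2 = 16
  29 - 18 = 11
  30 - 29 = 1
  35 - 30 = 5
  58 - 35 = 23
  80 - 58 = 22


Delta encoded: [2, 16, 11, 1, 5, 23, 22]


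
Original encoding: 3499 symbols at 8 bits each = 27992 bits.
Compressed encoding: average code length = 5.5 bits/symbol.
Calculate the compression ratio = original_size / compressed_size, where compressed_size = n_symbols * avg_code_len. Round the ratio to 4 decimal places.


original_size = n_symbols * orig_bits = 3499 * 8 = 27992 bits
compressed_size = n_symbols * avg_code_len = 3499 * 5.5 = 19244.5 bits
ratio = original_size / compressed_size = 27992 / 19244.5 = 1.4545

Compression ratio = 1.4545


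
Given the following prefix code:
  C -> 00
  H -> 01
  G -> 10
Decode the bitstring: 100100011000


Decoding step by step:
Bits 10 -> G
Bits 01 -> H
Bits 00 -> C
Bits 01 -> H
Bits 10 -> G
Bits 00 -> C


Decoded message: GHCHGC


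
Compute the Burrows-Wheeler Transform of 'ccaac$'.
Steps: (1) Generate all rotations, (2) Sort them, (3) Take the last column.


Rotations (sorted):
  0: $ccaac -> last char: c
  1: aac$cc -> last char: c
  2: ac$cca -> last char: a
  3: c$ccaa -> last char: a
  4: caac$c -> last char: c
  5: ccaac$ -> last char: $


BWT = ccaac$


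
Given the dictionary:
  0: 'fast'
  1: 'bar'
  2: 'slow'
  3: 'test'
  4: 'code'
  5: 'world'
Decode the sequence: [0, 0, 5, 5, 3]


Look up each index in the dictionary:
  0 -> 'fast'
  0 -> 'fast'
  5 -> 'world'
  5 -> 'world'
  3 -> 'test'

Decoded: "fast fast world world test"


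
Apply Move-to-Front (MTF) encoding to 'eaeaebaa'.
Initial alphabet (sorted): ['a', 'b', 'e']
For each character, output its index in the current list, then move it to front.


MTF encoding:
'e': index 2 in ['a', 'b', 'e'] -> ['e', 'a', 'b']
'a': index 1 in ['e', 'a', 'b'] -> ['a', 'e', 'b']
'e': index 1 in ['a', 'e', 'b'] -> ['e', 'a', 'b']
'a': index 1 in ['e', 'a', 'b'] -> ['a', 'e', 'b']
'e': index 1 in ['a', 'e', 'b'] -> ['e', 'a', 'b']
'b': index 2 in ['e', 'a', 'b'] -> ['b', 'e', 'a']
'a': index 2 in ['b', 'e', 'a'] -> ['a', 'b', 'e']
'a': index 0 in ['a', 'b', 'e'] -> ['a', 'b', 'e']


Output: [2, 1, 1, 1, 1, 2, 2, 0]


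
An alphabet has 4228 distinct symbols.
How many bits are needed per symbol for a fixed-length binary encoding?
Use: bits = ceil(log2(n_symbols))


log2(4228) = 12.0458
Bracket: 2^12 = 4096 < 4228 <= 2^13 = 8192
So ceil(log2(4228)) = 13

bits = ceil(log2(4228)) = ceil(12.0458) = 13 bits


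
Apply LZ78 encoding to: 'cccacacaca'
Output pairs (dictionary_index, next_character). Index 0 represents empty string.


LZ78 encoding steps:
Dictionary: {0: ''}
Step 1: w='' (idx 0), next='c' -> output (0, 'c'), add 'c' as idx 1
Step 2: w='c' (idx 1), next='c' -> output (1, 'c'), add 'cc' as idx 2
Step 3: w='' (idx 0), next='a' -> output (0, 'a'), add 'a' as idx 3
Step 4: w='c' (idx 1), next='a' -> output (1, 'a'), add 'ca' as idx 4
Step 5: w='ca' (idx 4), next='c' -> output (4, 'c'), add 'cac' as idx 5
Step 6: w='a' (idx 3), end of input -> output (3, '')


Encoded: [(0, 'c'), (1, 'c'), (0, 'a'), (1, 'a'), (4, 'c'), (3, '')]


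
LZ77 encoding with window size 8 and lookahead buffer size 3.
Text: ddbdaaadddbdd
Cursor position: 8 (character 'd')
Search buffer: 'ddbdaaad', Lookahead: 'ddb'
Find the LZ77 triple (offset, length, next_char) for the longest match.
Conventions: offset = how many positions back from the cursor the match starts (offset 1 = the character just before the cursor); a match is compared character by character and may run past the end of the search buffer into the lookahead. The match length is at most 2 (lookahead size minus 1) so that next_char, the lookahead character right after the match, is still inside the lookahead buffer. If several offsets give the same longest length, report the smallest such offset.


Try each offset into the search buffer:
  offset=1 (pos 7, char 'd'): match length 2
  offset=2 (pos 6, char 'a'): match length 0
  offset=3 (pos 5, char 'a'): match length 0
  offset=4 (pos 4, char 'a'): match length 0
  offset=5 (pos 3, char 'd'): match length 1
  offset=6 (pos 2, char 'b'): match length 0
  offset=7 (pos 1, char 'd'): match length 1
  offset=8 (pos 0, char 'd'): match length 2
Longest match has length 2, found at offsets 1, 8; take the smallest, offset 1.
next_char = character at position 8 + 2 = 10 -> 'b'

Best match: offset=1, length=2 (matching 'dd' starting at position 7)
LZ77 triple: (1, 2, 'b')


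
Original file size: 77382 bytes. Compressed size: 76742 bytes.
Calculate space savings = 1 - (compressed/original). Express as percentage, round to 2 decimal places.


ratio = compressed/original = 76742/77382 = 0.991729
savings = 1 - ratio = 1 - 0.991729 = 0.008271
as a percentage: 0.008271 * 100 = 0.83%

Space savings = 1 - 76742/77382 = 0.83%


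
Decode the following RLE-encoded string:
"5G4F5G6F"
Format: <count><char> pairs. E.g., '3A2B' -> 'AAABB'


Expanding each <count><char> pair:
  5G -> 'GGGGG'
  4F -> 'FFFF'
  5G -> 'GGGGG'
  6F -> 'FFFFFF'

Decoded = GGGGGFFFFGGGGGFFFFFF


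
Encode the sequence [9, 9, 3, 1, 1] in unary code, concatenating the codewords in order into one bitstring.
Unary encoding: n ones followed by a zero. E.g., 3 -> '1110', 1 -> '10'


Encode each number as n ones followed by a terminating 0:
  9 -> 1111111110 (10 bits)
  9 -> 1111111110 (10 bits)
  3 -> 1110 (4 bits)
  1 -> 10 (2 bits)
  1 -> 10 (2 bits)
Total length = 10 + 10 + 4 + 2 + 2 = 28 bits.

Unary([9, 9, 3, 1, 1]) = 1111111110111111111011101010 (28 bits)


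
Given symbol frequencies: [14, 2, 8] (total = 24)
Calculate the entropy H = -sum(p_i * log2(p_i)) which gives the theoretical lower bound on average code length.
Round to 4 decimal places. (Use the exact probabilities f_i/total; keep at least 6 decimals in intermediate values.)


Per-symbol terms -p_i * log2(p_i) with p_i = f_i/24:
  p = 14/24 = 0.583333: log2(p) = -0.777608, -p*log2(p) = 0.453604
  p = 2/24 = 0.083333: log2(p) = -3.584963, -p*log2(p) = 0.298747
  p = 8/24 = 0.333333: log2(p) = -1.584963, -p*log2(p) = 0.528321
H = 0.453604 + 0.298747 + 0.528321 = 1.280672

H = 1.2807 bits/symbol


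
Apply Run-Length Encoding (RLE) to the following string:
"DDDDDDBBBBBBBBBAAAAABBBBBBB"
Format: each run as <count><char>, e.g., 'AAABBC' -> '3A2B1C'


Scanning runs left to right:
  i=0: run of 'D' x 6 -> '6D'
  i=6: run of 'B' x 9 -> '9B'
  i=15: run of 'A' x 5 -> '5A'
  i=20: run of 'B' x 7 -> '7B'

RLE = 6D9B5A7B


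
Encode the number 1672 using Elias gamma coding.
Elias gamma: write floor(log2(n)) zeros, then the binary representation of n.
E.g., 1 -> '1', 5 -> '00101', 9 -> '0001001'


num_bits = floor(log2(1672)) + 1 = 11
leading_zeros = num_bits - 1 = 10
binary(1672) = 11010001000

Elias gamma(1672) = '0000000000' + '11010001000' = 000000000011010001000 (21 bits)


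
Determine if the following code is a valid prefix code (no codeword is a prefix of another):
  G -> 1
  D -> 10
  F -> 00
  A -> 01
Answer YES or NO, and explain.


Checking each pair (does one codeword prefix another?):
  G='1' vs D='10': prefix -- VIOLATION

NO -- this is NOT a valid prefix code. G (1) is a prefix of D (10).


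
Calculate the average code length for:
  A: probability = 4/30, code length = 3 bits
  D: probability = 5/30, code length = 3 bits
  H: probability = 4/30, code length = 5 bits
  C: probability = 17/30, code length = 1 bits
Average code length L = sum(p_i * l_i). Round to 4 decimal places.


Weighted contributions p_i * l_i:
  A: (4/30) * 3 = 12/30
  D: (5/30) * 3 = 15/30
  H: (4/30) * 5 = 20/30
  C: (17/30) * 1 = 17/30
Sum = (12 + 15 + 20 + 17)/30 = 64/30

L = 64/30 = 2.1333 bits/symbol


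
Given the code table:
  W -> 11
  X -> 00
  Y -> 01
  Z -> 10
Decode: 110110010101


Decoding:
11 -> W
01 -> Y
10 -> Z
01 -> Y
01 -> Y
01 -> Y


Result: WYZYYY


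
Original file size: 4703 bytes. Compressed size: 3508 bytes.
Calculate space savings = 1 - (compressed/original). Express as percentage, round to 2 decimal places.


ratio = compressed/original = 3508/4703 = 0.745907
savings = 1 - ratio = 1 - 0.745907 = 0.254093
as a percentage: 0.254093 * 100 = 25.41%

Space savings = 1 - 3508/4703 = 25.41%


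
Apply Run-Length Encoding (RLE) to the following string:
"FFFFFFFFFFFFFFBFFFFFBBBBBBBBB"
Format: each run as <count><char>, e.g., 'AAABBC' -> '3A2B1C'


Scanning runs left to right:
  i=0: run of 'F' x 14 -> '14F'
  i=14: run of 'B' x 1 -> '1B'
  i=15: run of 'F' x 5 -> '5F'
  i=20: run of 'B' x 9 -> '9B'

RLE = 14F1B5F9B


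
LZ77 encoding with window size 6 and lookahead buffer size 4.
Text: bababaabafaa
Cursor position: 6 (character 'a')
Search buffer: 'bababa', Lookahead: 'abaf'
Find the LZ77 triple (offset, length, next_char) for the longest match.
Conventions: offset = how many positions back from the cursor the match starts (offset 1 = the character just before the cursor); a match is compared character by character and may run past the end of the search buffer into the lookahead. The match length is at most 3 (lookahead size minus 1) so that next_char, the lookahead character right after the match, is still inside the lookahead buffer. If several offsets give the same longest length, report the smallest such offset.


Try each offset into the search buffer:
  offset=1 (pos 5, char 'a'): match length 1
  offset=2 (pos 4, char 'b'): match length 0
  offset=3 (pos 3, char 'a'): match length 3
  offset=4 (pos 2, char 'b'): match length 0
  offset=5 (pos 1, char 'a'): match length 3
  offset=6 (pos 0, char 'b'): match length 0
Longest match has length 3, found at offsets 3, 5; take the smallest, offset 3.
next_char = character at position 6 + 3 = 9 -> 'f'

Best match: offset=3, length=3 (matching 'aba' starting at position 3)
LZ77 triple: (3, 3, 'f')


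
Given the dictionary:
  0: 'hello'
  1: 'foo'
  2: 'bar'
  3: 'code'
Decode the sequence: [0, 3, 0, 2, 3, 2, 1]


Look up each index in the dictionary:
  0 -> 'hello'
  3 -> 'code'
  0 -> 'hello'
  2 -> 'bar'
  3 -> 'code'
  2 -> 'bar'
  1 -> 'foo'

Decoded: "hello code hello bar code bar foo"


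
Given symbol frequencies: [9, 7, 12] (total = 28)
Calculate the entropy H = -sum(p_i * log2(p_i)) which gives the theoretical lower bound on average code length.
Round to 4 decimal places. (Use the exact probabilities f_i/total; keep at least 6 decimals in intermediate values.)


Per-symbol terms -p_i * log2(p_i) with p_i = f_i/28:
  p = 9/28 = 0.321429: log2(p) = -1.637430, -p*log2(p) = 0.526317
  p = 7/28 = 0.250000: log2(p) = -2.000000, -p*log2(p) = 0.500000
  p = 12/28 = 0.428571: log2(p) = -1.222392, -p*log2(p) = 0.523882
H = 0.526317 + 0.500000 + 0.523882 = 1.550199

H = 1.5502 bits/symbol


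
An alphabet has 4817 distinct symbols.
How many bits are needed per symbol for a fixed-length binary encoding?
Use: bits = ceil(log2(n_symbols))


log2(4817) = 12.2339
Bracket: 2^12 = 4096 < 4817 <= 2^13 = 8192
So ceil(log2(4817)) = 13

bits = ceil(log2(4817)) = ceil(12.2339) = 13 bits


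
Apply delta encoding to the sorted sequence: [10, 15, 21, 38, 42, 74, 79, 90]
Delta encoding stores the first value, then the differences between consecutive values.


First value: 10
Deltas:
  15 - 10 = 5
  21 - 15 = 6
  38 - 21 = 17
  42 - 38 = 4
  74 - 42 = 32
  79 - 74 = 5
  90 - 79 = 11


Delta encoded: [10, 5, 6, 17, 4, 32, 5, 11]


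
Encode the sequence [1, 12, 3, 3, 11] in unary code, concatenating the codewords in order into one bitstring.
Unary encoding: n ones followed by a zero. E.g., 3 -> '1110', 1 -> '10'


Encode each number as n ones followed by a terminating 0:
  1 -> 10 (2 bits)
  12 -> 1111111111110 (13 bits)
  3 -> 1110 (4 bits)
  3 -> 1110 (4 bits)
  11 -> 111111111110 (12 bits)
Total length = 2 + 13 + 4 + 4 + 12 = 35 bits.

Unary([1, 12, 3, 3, 11]) = 10111111111111011101110111111111110 (35 bits)


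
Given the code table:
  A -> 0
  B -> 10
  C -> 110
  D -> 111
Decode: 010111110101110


Decoding:
0 -> A
10 -> B
111 -> D
110 -> C
10 -> B
111 -> D
0 -> A


Result: ABDCBDA
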